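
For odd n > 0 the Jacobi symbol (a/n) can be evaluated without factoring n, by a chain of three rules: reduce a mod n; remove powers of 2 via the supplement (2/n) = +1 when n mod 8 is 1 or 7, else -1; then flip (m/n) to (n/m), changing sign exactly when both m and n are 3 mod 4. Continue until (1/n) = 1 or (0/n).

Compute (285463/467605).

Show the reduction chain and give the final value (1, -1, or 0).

-1

flip (285463/467605) -> (467605/285463): both odd, 285463 mod 4 = 3, 467605 mod 4 = 1, so the flip contributes +1; sign now +1
(467605/285463): 467605 mod 285463 = 182142, so (467605/285463) = (182142/285463)
factor out 2^1: 182142 = 2^1·91071; with 285463 mod 8 = 7, (2/285463) = +1; sign now +1; continue with (91071/285463)
flip (91071/285463) -> (285463/91071): both odd, 91071 mod 4 = 3, 285463 mod 4 = 3, so the flip contributes -1; sign now -1
(285463/91071): 285463 mod 91071 = 12250, so (285463/91071) = (12250/91071)
factor out 2^1: 12250 = 2^1·6125; with 91071 mod 8 = 7, (2/91071) = +1; sign now -1; continue with (6125/91071)
flip (6125/91071) -> (91071/6125): both odd, 6125 mod 4 = 1, 91071 mod 4 = 3, so the flip contributes +1; sign now -1
(91071/6125): 91071 mod 6125 = 5321, so (91071/6125) = (5321/6125)
flip (5321/6125) -> (6125/5321): both odd, 5321 mod 4 = 1, 6125 mod 4 = 1, so the flip contributes +1; sign now -1
(6125/5321): 6125 mod 5321 = 804, so (6125/5321) = (804/5321)
factor out 2^2: 804 = 2^2·201; with 5321 mod 8 = 1, (2/5321) = +1; sign now -1; continue with (201/5321)
flip (201/5321) -> (5321/201): both odd, 201 mod 4 = 1, 5321 mod 4 = 1, so the flip contributes +1; sign now -1
(5321/201): 5321 mod 201 = 95, so (5321/201) = (95/201)
flip (95/201) -> (201/95): both odd, 95 mod 4 = 3, 201 mod 4 = 1, so the flip contributes +1; sign now -1
(201/95): 201 mod 95 = 11, so (201/95) = (11/95)
flip (11/95) -> (95/11): both odd, 11 mod 4 = 3, 95 mod 4 = 3, so the flip contributes -1; sign now +1
(95/11): 95 mod 11 = 7, so (95/11) = (7/11)
flip (7/11) -> (11/7): both odd, 7 mod 4 = 3, 11 mod 4 = 3, so the flip contributes -1; sign now -1
(11/7): 11 mod 7 = 4, so (11/7) = (4/7)
factor out 2^2: 4 = 2^2·1; with 7 mod 8 = 7, (2/7) = +1; sign now -1; continue with (1/7)
reached (1/7) = 1, so the symbol is -1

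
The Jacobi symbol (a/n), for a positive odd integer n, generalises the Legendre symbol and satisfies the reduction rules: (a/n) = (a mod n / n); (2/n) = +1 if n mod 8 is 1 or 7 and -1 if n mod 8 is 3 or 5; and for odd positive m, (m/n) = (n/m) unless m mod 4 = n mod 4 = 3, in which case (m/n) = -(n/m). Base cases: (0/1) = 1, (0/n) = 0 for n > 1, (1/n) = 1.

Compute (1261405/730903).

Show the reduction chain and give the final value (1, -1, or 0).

1

(1261405/730903): 1261405 mod 730903 = 530502, so (1261405/730903) = (530502/730903)
factor out 2^1: 530502 = 2^1·265251; with 730903 mod 8 = 7, (2/730903) = +1; sign now +1; continue with (265251/730903)
flip (265251/730903) -> (730903/265251): both odd, 265251 mod 4 = 3, 730903 mod 4 = 3, so the flip contributes -1; sign now -1
(730903/265251): 730903 mod 265251 = 200401, so (730903/265251) = (200401/265251)
flip (200401/265251) -> (265251/200401): both odd, 200401 mod 4 = 1, 265251 mod 4 = 3, so the flip contributes +1; sign now -1
(265251/200401): 265251 mod 200401 = 64850, so (265251/200401) = (64850/200401)
factor out 2^1: 64850 = 2^1·32425; with 200401 mod 8 = 1, (2/200401) = +1; sign now -1; continue with (32425/200401)
flip (32425/200401) -> (200401/32425): both odd, 32425 mod 4 = 1, 200401 mod 4 = 1, so the flip contributes +1; sign now -1
(200401/32425): 200401 mod 32425 = 5851, so (200401/32425) = (5851/32425)
flip (5851/32425) -> (32425/5851): both odd, 5851 mod 4 = 3, 32425 mod 4 = 1, so the flip contributes +1; sign now -1
(32425/5851): 32425 mod 5851 = 3170, so (32425/5851) = (3170/5851)
factor out 2^1: 3170 = 2^1·1585; with 5851 mod 8 = 3, (2/5851) = -1; sign now +1; continue with (1585/5851)
flip (1585/5851) -> (5851/1585): both odd, 1585 mod 4 = 1, 5851 mod 4 = 3, so the flip contributes +1; sign now +1
(5851/1585): 5851 mod 1585 = 1096, so (5851/1585) = (1096/1585)
factor out 2^3: 1096 = 2^3·137; with 1585 mod 8 = 1, (2/1585) = +1; sign now +1; continue with (137/1585)
flip (137/1585) -> (1585/137): both odd, 137 mod 4 = 1, 1585 mod 4 = 1, so the flip contributes +1; sign now +1
(1585/137): 1585 mod 137 = 78, so (1585/137) = (78/137)
factor out 2^1: 78 = 2^1·39; with 137 mod 8 = 1, (2/137) = +1; sign now +1; continue with (39/137)
flip (39/137) -> (137/39): both odd, 39 mod 4 = 3, 137 mod 4 = 1, so the flip contributes +1; sign now +1
(137/39): 137 mod 39 = 20, so (137/39) = (20/39)
factor out 2^2: 20 = 2^2·5; with 39 mod 8 = 7, (2/39) = +1; sign now +1; continue with (5/39)
flip (5/39) -> (39/5): both odd, 5 mod 4 = 1, 39 mod 4 = 3, so the flip contributes +1; sign now +1
(39/5): 39 mod 5 = 4, so (39/5) = (4/5)
factor out 2^2: 4 = 2^2·1; with 5 mod 8 = 5, (2/5) = -1; sign now +1; continue with (1/5)
reached (1/5) = 1, so the symbol is +1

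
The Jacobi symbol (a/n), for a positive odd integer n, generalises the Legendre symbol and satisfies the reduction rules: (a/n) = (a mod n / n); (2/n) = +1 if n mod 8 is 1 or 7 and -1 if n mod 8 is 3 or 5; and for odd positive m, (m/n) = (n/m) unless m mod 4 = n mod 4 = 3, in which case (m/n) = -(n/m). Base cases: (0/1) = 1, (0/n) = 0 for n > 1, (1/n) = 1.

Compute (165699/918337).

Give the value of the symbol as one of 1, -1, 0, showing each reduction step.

-1

reciprocity: (165699/918337) = +1·(918337/165699) since 165699 mod 4 = 3, 918337 mod 4 = 1; sign now +1
(918337/165699) = (89842/165699)   [reduce mod 165699]
89842 = 2^1·44921; (2/165699) = -1 since 165699 mod 8 = 3, so (89842/165699) = (-1)^1·(44921/165699); sign now -1
reciprocity: (44921/165699) = +1·(165699/44921) since 44921 mod 4 = 1, 165699 mod 4 = 3; sign now -1
(165699/44921) = (30936/44921)   [reduce mod 44921]
30936 = 2^3·3867; (2/44921) = +1 since 44921 mod 8 = 1, so (30936/44921) = (+1)^3·(3867/44921); sign now -1
reciprocity: (3867/44921) = +1·(44921/3867) since 3867 mod 4 = 3, 44921 mod 4 = 1; sign now -1
(44921/3867) = (2384/3867)   [reduce mod 3867]
2384 = 2^4·149; (2/3867) = -1 since 3867 mod 8 = 3, so (2384/3867) = (-1)^4·(149/3867); sign now -1
reciprocity: (149/3867) = +1·(3867/149) since 149 mod 4 = 1, 3867 mod 4 = 3; sign now -1
(3867/149) = (142/149)   [reduce mod 149]
142 = 2^1·71; (2/149) = -1 since 149 mod 8 = 5, so (142/149) = (-1)^1·(71/149); sign now +1
reciprocity: (71/149) = +1·(149/71) since 71 mod 4 = 3, 149 mod 4 = 1; sign now +1
(149/71) = (7/71)   [reduce mod 71]
reciprocity: (7/71) = -1·(71/7) since 7 mod 4 = 3, 71 mod 4 = 3; sign now -1
(71/7) = (1/7)   [reduce mod 7]
(1/7) = 1; final value = sign = -1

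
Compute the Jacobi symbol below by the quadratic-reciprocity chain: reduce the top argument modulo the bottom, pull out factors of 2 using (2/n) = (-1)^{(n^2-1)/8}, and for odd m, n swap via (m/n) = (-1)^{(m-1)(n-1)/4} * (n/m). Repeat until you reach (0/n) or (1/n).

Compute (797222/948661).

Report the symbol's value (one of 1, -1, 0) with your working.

1

factor out 2^1: 797222 = 2^1·398611; with 948661 mod 8 = 5, (2/948661) = -1; sign now -1; continue with (398611/948661)
flip (398611/948661) -> (948661/398611): both odd, 398611 mod 4 = 3, 948661 mod 4 = 1, so the flip contributes +1; sign now -1
(948661/398611): 948661 mod 398611 = 151439, so (948661/398611) = (151439/398611)
flip (151439/398611) -> (398611/151439): both odd, 151439 mod 4 = 3, 398611 mod 4 = 3, so the flip contributes -1; sign now +1
(398611/151439): 398611 mod 151439 = 95733, so (398611/151439) = (95733/151439)
flip (95733/151439) -> (151439/95733): both odd, 95733 mod 4 = 1, 151439 mod 4 = 3, so the flip contributes +1; sign now +1
(151439/95733): 151439 mod 95733 = 55706, so (151439/95733) = (55706/95733)
factor out 2^1: 55706 = 2^1·27853; with 95733 mod 8 = 5, (2/95733) = -1; sign now -1; continue with (27853/95733)
flip (27853/95733) -> (95733/27853): both odd, 27853 mod 4 = 1, 95733 mod 4 = 1, so the flip contributes +1; sign now -1
(95733/27853): 95733 mod 27853 = 12174, so (95733/27853) = (12174/27853)
factor out 2^1: 12174 = 2^1·6087; with 27853 mod 8 = 5, (2/27853) = -1; sign now +1; continue with (6087/27853)
flip (6087/27853) -> (27853/6087): both odd, 6087 mod 4 = 3, 27853 mod 4 = 1, so the flip contributes +1; sign now +1
(27853/6087): 27853 mod 6087 = 3505, so (27853/6087) = (3505/6087)
flip (3505/6087) -> (6087/3505): both odd, 3505 mod 4 = 1, 6087 mod 4 = 3, so the flip contributes +1; sign now +1
(6087/3505): 6087 mod 3505 = 2582, so (6087/3505) = (2582/3505)
factor out 2^1: 2582 = 2^1·1291; with 3505 mod 8 = 1, (2/3505) = +1; sign now +1; continue with (1291/3505)
flip (1291/3505) -> (3505/1291): both odd, 1291 mod 4 = 3, 3505 mod 4 = 1, so the flip contributes +1; sign now +1
(3505/1291): 3505 mod 1291 = 923, so (3505/1291) = (923/1291)
flip (923/1291) -> (1291/923): both odd, 923 mod 4 = 3, 1291 mod 4 = 3, so the flip contributes -1; sign now -1
(1291/923): 1291 mod 923 = 368, so (1291/923) = (368/923)
factor out 2^4: 368 = 2^4·23; with 923 mod 8 = 3, (2/923) = -1; sign now -1; continue with (23/923)
flip (23/923) -> (923/23): both odd, 23 mod 4 = 3, 923 mod 4 = 3, so the flip contributes -1; sign now +1
(923/23): 923 mod 23 = 3, so (923/23) = (3/23)
flip (3/23) -> (23/3): both odd, 3 mod 4 = 3, 23 mod 4 = 3, so the flip contributes -1; sign now -1
(23/3): 23 mod 3 = 2, so (23/3) = (2/3)
factor out 2^1: 2 = 2^1·1; with 3 mod 8 = 3, (2/3) = -1; sign now +1; continue with (1/3)
reached (1/3) = 1, so the symbol is +1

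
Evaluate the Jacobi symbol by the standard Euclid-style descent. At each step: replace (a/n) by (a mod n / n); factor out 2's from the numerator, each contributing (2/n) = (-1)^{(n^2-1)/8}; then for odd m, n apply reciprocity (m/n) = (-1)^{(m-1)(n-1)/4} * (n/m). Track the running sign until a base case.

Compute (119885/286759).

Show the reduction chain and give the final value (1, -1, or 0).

flip (119885/286759) -> (286759/119885): both odd, 119885 mod 4 = 1, 286759 mod 4 = 3, so the flip contributes +1; sign now +1
(286759/119885): 286759 mod 119885 = 46989, so (286759/119885) = (46989/119885)
flip (46989/119885) -> (119885/46989): both odd, 46989 mod 4 = 1, 119885 mod 4 = 1, so the flip contributes +1; sign now +1
(119885/46989): 119885 mod 46989 = 25907, so (119885/46989) = (25907/46989)
flip (25907/46989) -> (46989/25907): both odd, 25907 mod 4 = 3, 46989 mod 4 = 1, so the flip contributes +1; sign now +1
(46989/25907): 46989 mod 25907 = 21082, so (46989/25907) = (21082/25907)
factor out 2^1: 21082 = 2^1·10541; with 25907 mod 8 = 3, (2/25907) = -1; sign now -1; continue with (10541/25907)
flip (10541/25907) -> (25907/10541): both odd, 10541 mod 4 = 1, 25907 mod 4 = 3, so the flip contributes +1; sign now -1
(25907/10541): 25907 mod 10541 = 4825, so (25907/10541) = (4825/10541)
flip (4825/10541) -> (10541/4825): both odd, 4825 mod 4 = 1, 10541 mod 4 = 1, so the flip contributes +1; sign now -1
(10541/4825): 10541 mod 4825 = 891, so (10541/4825) = (891/4825)
flip (891/4825) -> (4825/891): both odd, 891 mod 4 = 3, 4825 mod 4 = 1, so the flip contributes +1; sign now -1
(4825/891): 4825 mod 891 = 370, so (4825/891) = (370/891)
factor out 2^1: 370 = 2^1·185; with 891 mod 8 = 3, (2/891) = -1; sign now +1; continue with (185/891)
flip (185/891) -> (891/185): both odd, 185 mod 4 = 1, 891 mod 4 = 3, so the flip contributes +1; sign now +1
(891/185): 891 mod 185 = 151, so (891/185) = (151/185)
flip (151/185) -> (185/151): both odd, 151 mod 4 = 3, 185 mod 4 = 1, so the flip contributes +1; sign now +1
(185/151): 185 mod 151 = 34, so (185/151) = (34/151)
factor out 2^1: 34 = 2^1·17; with 151 mod 8 = 7, (2/151) = +1; sign now +1; continue with (17/151)
flip (17/151) -> (151/17): both odd, 17 mod 4 = 1, 151 mod 4 = 3, so the flip contributes +1; sign now +1
(151/17): 151 mod 17 = 15, so (151/17) = (15/17)
flip (15/17) -> (17/15): both odd, 15 mod 4 = 3, 17 mod 4 = 1, so the flip contributes +1; sign now +1
(17/15): 17 mod 15 = 2, so (17/15) = (2/15)
factor out 2^1: 2 = 2^1·1; with 15 mod 8 = 7, (2/15) = +1; sign now +1; continue with (1/15)
reached (1/15) = 1, so the symbol is +1

1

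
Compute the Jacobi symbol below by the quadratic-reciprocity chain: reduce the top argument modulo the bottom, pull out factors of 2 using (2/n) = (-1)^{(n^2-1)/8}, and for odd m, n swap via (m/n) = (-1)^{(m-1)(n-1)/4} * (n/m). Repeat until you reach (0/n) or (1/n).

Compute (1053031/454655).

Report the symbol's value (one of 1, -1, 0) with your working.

1

(1053031/454655): 1053031 mod 454655 = 143721, so (1053031/454655) = (143721/454655)
flip (143721/454655) -> (454655/143721): both odd, 143721 mod 4 = 1, 454655 mod 4 = 3, so the flip contributes +1; sign now +1
(454655/143721): 454655 mod 143721 = 23492, so (454655/143721) = (23492/143721)
factor out 2^2: 23492 = 2^2·5873; with 143721 mod 8 = 1, (2/143721) = +1; sign now +1; continue with (5873/143721)
flip (5873/143721) -> (143721/5873): both odd, 5873 mod 4 = 1, 143721 mod 4 = 1, so the flip contributes +1; sign now +1
(143721/5873): 143721 mod 5873 = 2769, so (143721/5873) = (2769/5873)
flip (2769/5873) -> (5873/2769): both odd, 2769 mod 4 = 1, 5873 mod 4 = 1, so the flip contributes +1; sign now +1
(5873/2769): 5873 mod 2769 = 335, so (5873/2769) = (335/2769)
flip (335/2769) -> (2769/335): both odd, 335 mod 4 = 3, 2769 mod 4 = 1, so the flip contributes +1; sign now +1
(2769/335): 2769 mod 335 = 89, so (2769/335) = (89/335)
flip (89/335) -> (335/89): both odd, 89 mod 4 = 1, 335 mod 4 = 3, so the flip contributes +1; sign now +1
(335/89): 335 mod 89 = 68, so (335/89) = (68/89)
factor out 2^2: 68 = 2^2·17; with 89 mod 8 = 1, (2/89) = +1; sign now +1; continue with (17/89)
flip (17/89) -> (89/17): both odd, 17 mod 4 = 1, 89 mod 4 = 1, so the flip contributes +1; sign now +1
(89/17): 89 mod 17 = 4, so (89/17) = (4/17)
factor out 2^2: 4 = 2^2·1; with 17 mod 8 = 1, (2/17) = +1; sign now +1; continue with (1/17)
reached (1/17) = 1, so the symbol is +1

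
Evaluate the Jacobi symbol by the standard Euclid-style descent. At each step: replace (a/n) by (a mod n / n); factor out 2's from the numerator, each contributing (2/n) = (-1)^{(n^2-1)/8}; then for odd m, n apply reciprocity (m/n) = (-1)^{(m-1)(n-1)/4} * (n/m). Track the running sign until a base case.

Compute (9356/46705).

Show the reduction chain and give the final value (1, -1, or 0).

9356 = 2^2·2339; (2/46705) = +1 since 46705 mod 8 = 1, so (9356/46705) = (+1)^2·(2339/46705); sign now +1
reciprocity: (2339/46705) = +1·(46705/2339) since 2339 mod 4 = 3, 46705 mod 4 = 1; sign now +1
(46705/2339) = (2264/2339)   [reduce mod 2339]
2264 = 2^3·283; (2/2339) = -1 since 2339 mod 8 = 3, so (2264/2339) = (-1)^3·(283/2339); sign now -1
reciprocity: (283/2339) = -1·(2339/283) since 283 mod 4 = 3, 2339 mod 4 = 3; sign now +1
(2339/283) = (75/283)   [reduce mod 283]
reciprocity: (75/283) = -1·(283/75) since 75 mod 4 = 3, 283 mod 4 = 3; sign now -1
(283/75) = (58/75)   [reduce mod 75]
58 = 2^1·29; (2/75) = -1 since 75 mod 8 = 3, so (58/75) = (-1)^1·(29/75); sign now +1
reciprocity: (29/75) = +1·(75/29) since 29 mod 4 = 1, 75 mod 4 = 3; sign now +1
(75/29) = (17/29)   [reduce mod 29]
reciprocity: (17/29) = +1·(29/17) since 17 mod 4 = 1, 29 mod 4 = 1; sign now +1
(29/17) = (12/17)   [reduce mod 17]
12 = 2^2·3; (2/17) = +1 since 17 mod 8 = 1, so (12/17) = (+1)^2·(3/17); sign now +1
reciprocity: (3/17) = +1·(17/3) since 3 mod 4 = 3, 17 mod 4 = 1; sign now +1
(17/3) = (2/3)   [reduce mod 3]
2 = 2^1·1; (2/3) = -1 since 3 mod 8 = 3, so (2/3) = (-1)^1·(1/3); sign now -1
(1/3) = 1; final value = sign = -1

-1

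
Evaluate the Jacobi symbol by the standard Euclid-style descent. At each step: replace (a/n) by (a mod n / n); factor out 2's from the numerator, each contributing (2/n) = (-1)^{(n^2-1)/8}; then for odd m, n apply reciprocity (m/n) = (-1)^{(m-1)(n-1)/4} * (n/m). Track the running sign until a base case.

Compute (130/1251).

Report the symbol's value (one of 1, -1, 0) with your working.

-1

factor out 2^1: 130 = 2^1·65; with 1251 mod 8 = 3, (2/1251) = -1; sign now -1; continue with (65/1251)
flip (65/1251) -> (1251/65): both odd, 65 mod 4 = 1, 1251 mod 4 = 3, so the flip contributes +1; sign now -1
(1251/65): 1251 mod 65 = 16, so (1251/65) = (16/65)
factor out 2^4: 16 = 2^4·1; with 65 mod 8 = 1, (2/65) = +1; sign now -1; continue with (1/65)
reached (1/65) = 1, so the symbol is -1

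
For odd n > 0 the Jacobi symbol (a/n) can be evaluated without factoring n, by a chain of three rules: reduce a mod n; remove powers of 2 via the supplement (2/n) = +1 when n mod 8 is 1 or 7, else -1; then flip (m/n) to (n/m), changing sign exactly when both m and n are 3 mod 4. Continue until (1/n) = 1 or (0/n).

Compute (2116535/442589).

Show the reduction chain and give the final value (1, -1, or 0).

-1

(2116535/442589): 2116535 mod 442589 = 346179, so (2116535/442589) = (346179/442589)
flip (346179/442589) -> (442589/346179): both odd, 346179 mod 4 = 3, 442589 mod 4 = 1, so the flip contributes +1; sign now +1
(442589/346179): 442589 mod 346179 = 96410, so (442589/346179) = (96410/346179)
factor out 2^1: 96410 = 2^1·48205; with 346179 mod 8 = 3, (2/346179) = -1; sign now -1; continue with (48205/346179)
flip (48205/346179) -> (346179/48205): both odd, 48205 mod 4 = 1, 346179 mod 4 = 3, so the flip contributes +1; sign now -1
(346179/48205): 346179 mod 48205 = 8744, so (346179/48205) = (8744/48205)
factor out 2^3: 8744 = 2^3·1093; with 48205 mod 8 = 5, (2/48205) = -1; sign now +1; continue with (1093/48205)
flip (1093/48205) -> (48205/1093): both odd, 1093 mod 4 = 1, 48205 mod 4 = 1, so the flip contributes +1; sign now +1
(48205/1093): 48205 mod 1093 = 113, so (48205/1093) = (113/1093)
flip (113/1093) -> (1093/113): both odd, 113 mod 4 = 1, 1093 mod 4 = 1, so the flip contributes +1; sign now +1
(1093/113): 1093 mod 113 = 76, so (1093/113) = (76/113)
factor out 2^2: 76 = 2^2·19; with 113 mod 8 = 1, (2/113) = +1; sign now +1; continue with (19/113)
flip (19/113) -> (113/19): both odd, 19 mod 4 = 3, 113 mod 4 = 1, so the flip contributes +1; sign now +1
(113/19): 113 mod 19 = 18, so (113/19) = (18/19)
factor out 2^1: 18 = 2^1·9; with 19 mod 8 = 3, (2/19) = -1; sign now -1; continue with (9/19)
flip (9/19) -> (19/9): both odd, 9 mod 4 = 1, 19 mod 4 = 3, so the flip contributes +1; sign now -1
(19/9): 19 mod 9 = 1, so (19/9) = (1/9)
reached (1/9) = 1, so the symbol is -1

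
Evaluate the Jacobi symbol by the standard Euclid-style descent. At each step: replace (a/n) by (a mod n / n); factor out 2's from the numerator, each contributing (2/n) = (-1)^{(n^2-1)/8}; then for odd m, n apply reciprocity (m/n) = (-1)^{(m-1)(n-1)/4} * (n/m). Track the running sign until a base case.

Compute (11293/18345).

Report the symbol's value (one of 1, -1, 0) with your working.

flip (11293/18345) -> (18345/11293): both odd, 11293 mod 4 = 1, 18345 mod 4 = 1, so the flip contributes +1; sign now +1
(18345/11293): 18345 mod 11293 = 7052, so (18345/11293) = (7052/11293)
factor out 2^2: 7052 = 2^2·1763; with 11293 mod 8 = 5, (2/11293) = -1; sign now +1; continue with (1763/11293)
flip (1763/11293) -> (11293/1763): both odd, 1763 mod 4 = 3, 11293 mod 4 = 1, so the flip contributes +1; sign now +1
(11293/1763): 11293 mod 1763 = 715, so (11293/1763) = (715/1763)
flip (715/1763) -> (1763/715): both odd, 715 mod 4 = 3, 1763 mod 4 = 3, so the flip contributes -1; sign now -1
(1763/715): 1763 mod 715 = 333, so (1763/715) = (333/715)
flip (333/715) -> (715/333): both odd, 333 mod 4 = 1, 715 mod 4 = 3, so the flip contributes +1; sign now -1
(715/333): 715 mod 333 = 49, so (715/333) = (49/333)
flip (49/333) -> (333/49): both odd, 49 mod 4 = 1, 333 mod 4 = 1, so the flip contributes +1; sign now -1
(333/49): 333 mod 49 = 39, so (333/49) = (39/49)
flip (39/49) -> (49/39): both odd, 39 mod 4 = 3, 49 mod 4 = 1, so the flip contributes +1; sign now -1
(49/39): 49 mod 39 = 10, so (49/39) = (10/39)
factor out 2^1: 10 = 2^1·5; with 39 mod 8 = 7, (2/39) = +1; sign now -1; continue with (5/39)
flip (5/39) -> (39/5): both odd, 5 mod 4 = 1, 39 mod 4 = 3, so the flip contributes +1; sign now -1
(39/5): 39 mod 5 = 4, so (39/5) = (4/5)
factor out 2^2: 4 = 2^2·1; with 5 mod 8 = 5, (2/5) = -1; sign now -1; continue with (1/5)
reached (1/5) = 1, so the symbol is -1

-1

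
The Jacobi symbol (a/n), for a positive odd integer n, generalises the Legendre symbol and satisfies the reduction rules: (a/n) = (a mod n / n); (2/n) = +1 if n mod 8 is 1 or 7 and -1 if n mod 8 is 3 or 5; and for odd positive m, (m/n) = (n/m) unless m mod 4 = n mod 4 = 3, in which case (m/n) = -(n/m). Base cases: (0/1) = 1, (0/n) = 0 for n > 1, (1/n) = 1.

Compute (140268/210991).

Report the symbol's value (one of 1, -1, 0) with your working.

factor out 2^2: 140268 = 2^2·35067; with 210991 mod 8 = 7, (2/210991) = +1; sign now +1; continue with (35067/210991)
flip (35067/210991) -> (210991/35067): both odd, 35067 mod 4 = 3, 210991 mod 4 = 3, so the flip contributes -1; sign now -1
(210991/35067): 210991 mod 35067 = 589, so (210991/35067) = (589/35067)
flip (589/35067) -> (35067/589): both odd, 589 mod 4 = 1, 35067 mod 4 = 3, so the flip contributes +1; sign now -1
(35067/589): 35067 mod 589 = 316, so (35067/589) = (316/589)
factor out 2^2: 316 = 2^2·79; with 589 mod 8 = 5, (2/589) = -1; sign now -1; continue with (79/589)
flip (79/589) -> (589/79): both odd, 79 mod 4 = 3, 589 mod 4 = 1, so the flip contributes +1; sign now -1
(589/79): 589 mod 79 = 36, so (589/79) = (36/79)
factor out 2^2: 36 = 2^2·9; with 79 mod 8 = 7, (2/79) = +1; sign now -1; continue with (9/79)
flip (9/79) -> (79/9): both odd, 9 mod 4 = 1, 79 mod 4 = 3, so the flip contributes +1; sign now -1
(79/9): 79 mod 9 = 7, so (79/9) = (7/9)
flip (7/9) -> (9/7): both odd, 7 mod 4 = 3, 9 mod 4 = 1, so the flip contributes +1; sign now -1
(9/7): 9 mod 7 = 2, so (9/7) = (2/7)
factor out 2^1: 2 = 2^1·1; with 7 mod 8 = 7, (2/7) = +1; sign now -1; continue with (1/7)
reached (1/7) = 1, so the symbol is -1

-1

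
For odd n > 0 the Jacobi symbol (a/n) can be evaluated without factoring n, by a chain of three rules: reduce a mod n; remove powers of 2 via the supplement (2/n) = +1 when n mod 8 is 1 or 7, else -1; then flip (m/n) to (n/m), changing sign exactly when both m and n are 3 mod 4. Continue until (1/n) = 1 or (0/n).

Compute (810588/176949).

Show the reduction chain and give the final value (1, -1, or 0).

(810588/176949) = (102792/176949)   [reduce mod 176949]
102792 = 2^3·12849; (2/176949) = -1 since 176949 mod 8 = 5, so (102792/176949) = (-1)^3·(12849/176949); sign now -1
reciprocity: (12849/176949) = +1·(176949/12849) since 12849 mod 4 = 1, 176949 mod 4 = 1; sign now -1
(176949/12849) = (9912/12849)   [reduce mod 12849]
9912 = 2^3·1239; (2/12849) = +1 since 12849 mod 8 = 1, so (9912/12849) = (+1)^3·(1239/12849); sign now -1
reciprocity: (1239/12849) = +1·(12849/1239) since 1239 mod 4 = 3, 12849 mod 4 = 1; sign now -1
(12849/1239) = (459/1239)   [reduce mod 1239]
reciprocity: (459/1239) = -1·(1239/459) since 459 mod 4 = 3, 1239 mod 4 = 3; sign now +1
(1239/459) = (321/459)   [reduce mod 459]
reciprocity: (321/459) = +1·(459/321) since 321 mod 4 = 1, 459 mod 4 = 3; sign now +1
(459/321) = (138/321)   [reduce mod 321]
138 = 2^1·69; (2/321) = +1 since 321 mod 8 = 1, so (138/321) = (+1)^1·(69/321); sign now +1
reciprocity: (69/321) = +1·(321/69) since 69 mod 4 = 1, 321 mod 4 = 1; sign now +1
(321/69) = (45/69)   [reduce mod 69]
reciprocity: (45/69) = +1·(69/45) since 45 mod 4 = 1, 69 mod 4 = 1; sign now +1
(69/45) = (24/45)   [reduce mod 45]
24 = 2^3·3; (2/45) = -1 since 45 mod 8 = 5, so (24/45) = (-1)^3·(3/45); sign now -1
reciprocity: (3/45) = +1·(45/3) since 3 mod 4 = 3, 45 mod 4 = 1; sign now -1
(45/3) = (0/3)   [reduce mod 3]
(0/3) = 0   [gcd(a, n) > 1]; final value = 0

0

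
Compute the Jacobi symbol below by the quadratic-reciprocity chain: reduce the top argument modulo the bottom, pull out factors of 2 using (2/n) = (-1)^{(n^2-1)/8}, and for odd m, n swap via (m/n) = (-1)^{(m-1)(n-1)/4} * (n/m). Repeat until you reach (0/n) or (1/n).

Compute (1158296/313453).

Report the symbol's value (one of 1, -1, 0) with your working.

1

(1158296/313453): 1158296 mod 313453 = 217937, so (1158296/313453) = (217937/313453)
flip (217937/313453) -> (313453/217937): both odd, 217937 mod 4 = 1, 313453 mod 4 = 1, so the flip contributes +1; sign now +1
(313453/217937): 313453 mod 217937 = 95516, so (313453/217937) = (95516/217937)
factor out 2^2: 95516 = 2^2·23879; with 217937 mod 8 = 1, (2/217937) = +1; sign now +1; continue with (23879/217937)
flip (23879/217937) -> (217937/23879): both odd, 23879 mod 4 = 3, 217937 mod 4 = 1, so the flip contributes +1; sign now +1
(217937/23879): 217937 mod 23879 = 3026, so (217937/23879) = (3026/23879)
factor out 2^1: 3026 = 2^1·1513; with 23879 mod 8 = 7, (2/23879) = +1; sign now +1; continue with (1513/23879)
flip (1513/23879) -> (23879/1513): both odd, 1513 mod 4 = 1, 23879 mod 4 = 3, so the flip contributes +1; sign now +1
(23879/1513): 23879 mod 1513 = 1184, so (23879/1513) = (1184/1513)
factor out 2^5: 1184 = 2^5·37; with 1513 mod 8 = 1, (2/1513) = +1; sign now +1; continue with (37/1513)
flip (37/1513) -> (1513/37): both odd, 37 mod 4 = 1, 1513 mod 4 = 1, so the flip contributes +1; sign now +1
(1513/37): 1513 mod 37 = 33, so (1513/37) = (33/37)
flip (33/37) -> (37/33): both odd, 33 mod 4 = 1, 37 mod 4 = 1, so the flip contributes +1; sign now +1
(37/33): 37 mod 33 = 4, so (37/33) = (4/33)
factor out 2^2: 4 = 2^2·1; with 33 mod 8 = 1, (2/33) = +1; sign now +1; continue with (1/33)
reached (1/33) = 1, so the symbol is +1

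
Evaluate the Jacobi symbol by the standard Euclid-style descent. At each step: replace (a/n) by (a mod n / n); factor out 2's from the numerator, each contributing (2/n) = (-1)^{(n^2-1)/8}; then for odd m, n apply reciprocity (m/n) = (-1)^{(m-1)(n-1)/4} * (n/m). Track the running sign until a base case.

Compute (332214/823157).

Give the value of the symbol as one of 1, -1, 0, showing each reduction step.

0

332214 = 2^1·166107; (2/823157) = -1 since 823157 mod 8 = 5, so (332214/823157) = (-1)^1·(166107/823157); sign now -1
reciprocity: (166107/823157) = +1·(823157/166107) since 166107 mod 4 = 3, 823157 mod 4 = 1; sign now -1
(823157/166107) = (158729/166107)   [reduce mod 166107]
reciprocity: (158729/166107) = +1·(166107/158729) since 158729 mod 4 = 1, 166107 mod 4 = 3; sign now -1
(166107/158729) = (7378/158729)   [reduce mod 158729]
7378 = 2^1·3689; (2/158729) = +1 since 158729 mod 8 = 1, so (7378/158729) = (+1)^1·(3689/158729); sign now -1
reciprocity: (3689/158729) = +1·(158729/3689) since 3689 mod 4 = 1, 158729 mod 4 = 1; sign now -1
(158729/3689) = (102/3689)   [reduce mod 3689]
102 = 2^1·51; (2/3689) = +1 since 3689 mod 8 = 1, so (102/3689) = (+1)^1·(51/3689); sign now -1
reciprocity: (51/3689) = +1·(3689/51) since 51 mod 4 = 3, 3689 mod 4 = 1; sign now -1
(3689/51) = (17/51)   [reduce mod 51]
reciprocity: (17/51) = +1·(51/17) since 17 mod 4 = 1, 51 mod 4 = 3; sign now -1
(51/17) = (0/17)   [reduce mod 17]
(0/17) = 0   [gcd(a, n) > 1]; final value = 0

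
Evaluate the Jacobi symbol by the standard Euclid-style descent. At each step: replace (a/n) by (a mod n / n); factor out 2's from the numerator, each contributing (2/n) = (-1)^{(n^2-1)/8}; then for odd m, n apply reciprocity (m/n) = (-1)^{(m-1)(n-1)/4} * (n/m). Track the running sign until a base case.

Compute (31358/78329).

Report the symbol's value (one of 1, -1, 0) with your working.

-1

factor out 2^1: 31358 = 2^1·15679; with 78329 mod 8 = 1, (2/78329) = +1; sign now +1; continue with (15679/78329)
flip (15679/78329) -> (78329/15679): both odd, 15679 mod 4 = 3, 78329 mod 4 = 1, so the flip contributes +1; sign now +1
(78329/15679): 78329 mod 15679 = 15613, so (78329/15679) = (15613/15679)
flip (15613/15679) -> (15679/15613): both odd, 15613 mod 4 = 1, 15679 mod 4 = 3, so the flip contributes +1; sign now +1
(15679/15613): 15679 mod 15613 = 66, so (15679/15613) = (66/15613)
factor out 2^1: 66 = 2^1·33; with 15613 mod 8 = 5, (2/15613) = -1; sign now -1; continue with (33/15613)
flip (33/15613) -> (15613/33): both odd, 33 mod 4 = 1, 15613 mod 4 = 1, so the flip contributes +1; sign now -1
(15613/33): 15613 mod 33 = 4, so (15613/33) = (4/33)
factor out 2^2: 4 = 2^2·1; with 33 mod 8 = 1, (2/33) = +1; sign now -1; continue with (1/33)
reached (1/33) = 1, so the symbol is -1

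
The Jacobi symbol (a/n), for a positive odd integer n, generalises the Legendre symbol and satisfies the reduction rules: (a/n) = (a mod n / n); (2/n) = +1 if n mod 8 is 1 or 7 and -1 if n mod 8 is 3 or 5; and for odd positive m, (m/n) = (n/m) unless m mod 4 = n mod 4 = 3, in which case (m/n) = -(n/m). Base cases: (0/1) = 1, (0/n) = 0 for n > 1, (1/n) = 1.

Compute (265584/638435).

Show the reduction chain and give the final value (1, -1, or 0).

-1

265584 = 2^4·16599; (2/638435) = -1 since 638435 mod 8 = 3, so (265584/638435) = (-1)^4·(16599/638435); sign now +1
reciprocity: (16599/638435) = -1·(638435/16599) since 16599 mod 4 = 3, 638435 mod 4 = 3; sign now -1
(638435/16599) = (7673/16599)   [reduce mod 16599]
reciprocity: (7673/16599) = +1·(16599/7673) since 7673 mod 4 = 1, 16599 mod 4 = 3; sign now -1
(16599/7673) = (1253/7673)   [reduce mod 7673]
reciprocity: (1253/7673) = +1·(7673/1253) since 1253 mod 4 = 1, 7673 mod 4 = 1; sign now -1
(7673/1253) = (155/1253)   [reduce mod 1253]
reciprocity: (155/1253) = +1·(1253/155) since 155 mod 4 = 3, 1253 mod 4 = 1; sign now -1
(1253/155) = (13/155)   [reduce mod 155]
reciprocity: (13/155) = +1·(155/13) since 13 mod 4 = 1, 155 mod 4 = 3; sign now -1
(155/13) = (12/13)   [reduce mod 13]
12 = 2^2·3; (2/13) = -1 since 13 mod 8 = 5, so (12/13) = (-1)^2·(3/13); sign now -1
reciprocity: (3/13) = +1·(13/3) since 3 mod 4 = 3, 13 mod 4 = 1; sign now -1
(13/3) = (1/3)   [reduce mod 3]
(1/3) = 1; final value = sign = -1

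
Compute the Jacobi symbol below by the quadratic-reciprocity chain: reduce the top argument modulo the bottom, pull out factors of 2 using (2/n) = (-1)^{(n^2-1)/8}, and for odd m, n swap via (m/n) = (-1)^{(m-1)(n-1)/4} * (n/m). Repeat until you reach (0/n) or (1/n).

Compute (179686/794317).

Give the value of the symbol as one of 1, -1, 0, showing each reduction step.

factor out 2^1: 179686 = 2^1·89843; with 794317 mod 8 = 5, (2/794317) = -1; sign now -1; continue with (89843/794317)
flip (89843/794317) -> (794317/89843): both odd, 89843 mod 4 = 3, 794317 mod 4 = 1, so the flip contributes +1; sign now -1
(794317/89843): 794317 mod 89843 = 75573, so (794317/89843) = (75573/89843)
flip (75573/89843) -> (89843/75573): both odd, 75573 mod 4 = 1, 89843 mod 4 = 3, so the flip contributes +1; sign now -1
(89843/75573): 89843 mod 75573 = 14270, so (89843/75573) = (14270/75573)
factor out 2^1: 14270 = 2^1·7135; with 75573 mod 8 = 5, (2/75573) = -1; sign now +1; continue with (7135/75573)
flip (7135/75573) -> (75573/7135): both odd, 7135 mod 4 = 3, 75573 mod 4 = 1, so the flip contributes +1; sign now +1
(75573/7135): 75573 mod 7135 = 4223, so (75573/7135) = (4223/7135)
flip (4223/7135) -> (7135/4223): both odd, 4223 mod 4 = 3, 7135 mod 4 = 3, so the flip contributes -1; sign now -1
(7135/4223): 7135 mod 4223 = 2912, so (7135/4223) = (2912/4223)
factor out 2^5: 2912 = 2^5·91; with 4223 mod 8 = 7, (2/4223) = +1; sign now -1; continue with (91/4223)
flip (91/4223) -> (4223/91): both odd, 91 mod 4 = 3, 4223 mod 4 = 3, so the flip contributes -1; sign now +1
(4223/91): 4223 mod 91 = 37, so (4223/91) = (37/91)
flip (37/91) -> (91/37): both odd, 37 mod 4 = 1, 91 mod 4 = 3, so the flip contributes +1; sign now +1
(91/37): 91 mod 37 = 17, so (91/37) = (17/37)
flip (17/37) -> (37/17): both odd, 17 mod 4 = 1, 37 mod 4 = 1, so the flip contributes +1; sign now +1
(37/17): 37 mod 17 = 3, so (37/17) = (3/17)
flip (3/17) -> (17/3): both odd, 3 mod 4 = 3, 17 mod 4 = 1, so the flip contributes +1; sign now +1
(17/3): 17 mod 3 = 2, so (17/3) = (2/3)
factor out 2^1: 2 = 2^1·1; with 3 mod 8 = 3, (2/3) = -1; sign now -1; continue with (1/3)
reached (1/3) = 1, so the symbol is -1

-1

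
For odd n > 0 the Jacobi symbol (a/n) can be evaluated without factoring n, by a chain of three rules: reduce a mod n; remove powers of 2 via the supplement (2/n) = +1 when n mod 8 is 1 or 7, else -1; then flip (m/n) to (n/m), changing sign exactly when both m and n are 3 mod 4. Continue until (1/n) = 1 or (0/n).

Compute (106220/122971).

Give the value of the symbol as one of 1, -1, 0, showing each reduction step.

factor out 2^2: 106220 = 2^2·26555; with 122971 mod 8 = 3, (2/122971) = -1; sign now +1; continue with (26555/122971)
flip (26555/122971) -> (122971/26555): both odd, 26555 mod 4 = 3, 122971 mod 4 = 3, so the flip contributes -1; sign now -1
(122971/26555): 122971 mod 26555 = 16751, so (122971/26555) = (16751/26555)
flip (16751/26555) -> (26555/16751): both odd, 16751 mod 4 = 3, 26555 mod 4 = 3, so the flip contributes -1; sign now +1
(26555/16751): 26555 mod 16751 = 9804, so (26555/16751) = (9804/16751)
factor out 2^2: 9804 = 2^2·2451; with 16751 mod 8 = 7, (2/16751) = +1; sign now +1; continue with (2451/16751)
flip (2451/16751) -> (16751/2451): both odd, 2451 mod 4 = 3, 16751 mod 4 = 3, so the flip contributes -1; sign now -1
(16751/2451): 16751 mod 2451 = 2045, so (16751/2451) = (2045/2451)
flip (2045/2451) -> (2451/2045): both odd, 2045 mod 4 = 1, 2451 mod 4 = 3, so the flip contributes +1; sign now -1
(2451/2045): 2451 mod 2045 = 406, so (2451/2045) = (406/2045)
factor out 2^1: 406 = 2^1·203; with 2045 mod 8 = 5, (2/2045) = -1; sign now +1; continue with (203/2045)
flip (203/2045) -> (2045/203): both odd, 203 mod 4 = 3, 2045 mod 4 = 1, so the flip contributes +1; sign now +1
(2045/203): 2045 mod 203 = 15, so (2045/203) = (15/203)
flip (15/203) -> (203/15): both odd, 15 mod 4 = 3, 203 mod 4 = 3, so the flip contributes -1; sign now -1
(203/15): 203 mod 15 = 8, so (203/15) = (8/15)
factor out 2^3: 8 = 2^3·1; with 15 mod 8 = 7, (2/15) = +1; sign now -1; continue with (1/15)
reached (1/15) = 1, so the symbol is -1

-1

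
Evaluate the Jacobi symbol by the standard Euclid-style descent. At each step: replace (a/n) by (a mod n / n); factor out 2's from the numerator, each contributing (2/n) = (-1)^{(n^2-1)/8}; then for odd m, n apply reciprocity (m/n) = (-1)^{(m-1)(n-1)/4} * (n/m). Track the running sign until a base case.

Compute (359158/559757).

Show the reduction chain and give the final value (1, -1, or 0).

factor out 2^1: 359158 = 2^1·179579; with 559757 mod 8 = 5, (2/559757) = -1; sign now -1; continue with (179579/559757)
flip (179579/559757) -> (559757/179579): both odd, 179579 mod 4 = 3, 559757 mod 4 = 1, so the flip contributes +1; sign now -1
(559757/179579): 559757 mod 179579 = 21020, so (559757/179579) = (21020/179579)
factor out 2^2: 21020 = 2^2·5255; with 179579 mod 8 = 3, (2/179579) = -1; sign now -1; continue with (5255/179579)
flip (5255/179579) -> (179579/5255): both odd, 5255 mod 4 = 3, 179579 mod 4 = 3, so the flip contributes -1; sign now +1
(179579/5255): 179579 mod 5255 = 909, so (179579/5255) = (909/5255)
flip (909/5255) -> (5255/909): both odd, 909 mod 4 = 1, 5255 mod 4 = 3, so the flip contributes +1; sign now +1
(5255/909): 5255 mod 909 = 710, so (5255/909) = (710/909)
factor out 2^1: 710 = 2^1·355; with 909 mod 8 = 5, (2/909) = -1; sign now -1; continue with (355/909)
flip (355/909) -> (909/355): both odd, 355 mod 4 = 3, 909 mod 4 = 1, so the flip contributes +1; sign now -1
(909/355): 909 mod 355 = 199, so (909/355) = (199/355)
flip (199/355) -> (355/199): both odd, 199 mod 4 = 3, 355 mod 4 = 3, so the flip contributes -1; sign now +1
(355/199): 355 mod 199 = 156, so (355/199) = (156/199)
factor out 2^2: 156 = 2^2·39; with 199 mod 8 = 7, (2/199) = +1; sign now +1; continue with (39/199)
flip (39/199) -> (199/39): both odd, 39 mod 4 = 3, 199 mod 4 = 3, so the flip contributes -1; sign now -1
(199/39): 199 mod 39 = 4, so (199/39) = (4/39)
factor out 2^2: 4 = 2^2·1; with 39 mod 8 = 7, (2/39) = +1; sign now -1; continue with (1/39)
reached (1/39) = 1, so the symbol is -1

-1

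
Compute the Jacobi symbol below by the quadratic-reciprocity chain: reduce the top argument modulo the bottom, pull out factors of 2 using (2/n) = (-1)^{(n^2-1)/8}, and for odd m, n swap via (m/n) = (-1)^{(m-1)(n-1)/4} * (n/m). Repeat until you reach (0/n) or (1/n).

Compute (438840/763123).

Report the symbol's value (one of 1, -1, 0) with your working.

-1

factor out 2^3: 438840 = 2^3·54855; with 763123 mod 8 = 3, (2/763123) = -1; sign now -1; continue with (54855/763123)
flip (54855/763123) -> (763123/54855): both odd, 54855 mod 4 = 3, 763123 mod 4 = 3, so the flip contributes -1; sign now +1
(763123/54855): 763123 mod 54855 = 50008, so (763123/54855) = (50008/54855)
factor out 2^3: 50008 = 2^3·6251; with 54855 mod 8 = 7, (2/54855) = +1; sign now +1; continue with (6251/54855)
flip (6251/54855) -> (54855/6251): both odd, 6251 mod 4 = 3, 54855 mod 4 = 3, so the flip contributes -1; sign now -1
(54855/6251): 54855 mod 6251 = 4847, so (54855/6251) = (4847/6251)
flip (4847/6251) -> (6251/4847): both odd, 4847 mod 4 = 3, 6251 mod 4 = 3, so the flip contributes -1; sign now +1
(6251/4847): 6251 mod 4847 = 1404, so (6251/4847) = (1404/4847)
factor out 2^2: 1404 = 2^2·351; with 4847 mod 8 = 7, (2/4847) = +1; sign now +1; continue with (351/4847)
flip (351/4847) -> (4847/351): both odd, 351 mod 4 = 3, 4847 mod 4 = 3, so the flip contributes -1; sign now -1
(4847/351): 4847 mod 351 = 284, so (4847/351) = (284/351)
factor out 2^2: 284 = 2^2·71; with 351 mod 8 = 7, (2/351) = +1; sign now -1; continue with (71/351)
flip (71/351) -> (351/71): both odd, 71 mod 4 = 3, 351 mod 4 = 3, so the flip contributes -1; sign now +1
(351/71): 351 mod 71 = 67, so (351/71) = (67/71)
flip (67/71) -> (71/67): both odd, 67 mod 4 = 3, 71 mod 4 = 3, so the flip contributes -1; sign now -1
(71/67): 71 mod 67 = 4, so (71/67) = (4/67)
factor out 2^2: 4 = 2^2·1; with 67 mod 8 = 3, (2/67) = -1; sign now -1; continue with (1/67)
reached (1/67) = 1, so the symbol is -1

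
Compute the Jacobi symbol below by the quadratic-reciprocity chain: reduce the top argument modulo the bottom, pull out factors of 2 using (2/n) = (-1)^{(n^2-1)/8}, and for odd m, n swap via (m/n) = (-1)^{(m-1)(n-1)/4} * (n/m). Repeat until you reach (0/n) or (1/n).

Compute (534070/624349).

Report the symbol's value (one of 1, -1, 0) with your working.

-1

534070 = 2^1·267035; (2/624349) = -1 since 624349 mod 8 = 5, so (534070/624349) = (-1)^1·(267035/624349); sign now -1
reciprocity: (267035/624349) = +1·(624349/267035) since 267035 mod 4 = 3, 624349 mod 4 = 1; sign now -1
(624349/267035) = (90279/267035)   [reduce mod 267035]
reciprocity: (90279/267035) = -1·(267035/90279) since 90279 mod 4 = 3, 267035 mod 4 = 3; sign now +1
(267035/90279) = (86477/90279)   [reduce mod 90279]
reciprocity: (86477/90279) = +1·(90279/86477) since 86477 mod 4 = 1, 90279 mod 4 = 3; sign now +1
(90279/86477) = (3802/86477)   [reduce mod 86477]
3802 = 2^1·1901; (2/86477) = -1 since 86477 mod 8 = 5, so (3802/86477) = (-1)^1·(1901/86477); sign now -1
reciprocity: (1901/86477) = +1·(86477/1901) since 1901 mod 4 = 1, 86477 mod 4 = 1; sign now -1
(86477/1901) = (932/1901)   [reduce mod 1901]
932 = 2^2·233; (2/1901) = -1 since 1901 mod 8 = 5, so (932/1901) = (-1)^2·(233/1901); sign now -1
reciprocity: (233/1901) = +1·(1901/233) since 233 mod 4 = 1, 1901 mod 4 = 1; sign now -1
(1901/233) = (37/233)   [reduce mod 233]
reciprocity: (37/233) = +1·(233/37) since 37 mod 4 = 1, 233 mod 4 = 1; sign now -1
(233/37) = (11/37)   [reduce mod 37]
reciprocity: (11/37) = +1·(37/11) since 11 mod 4 = 3, 37 mod 4 = 1; sign now -1
(37/11) = (4/11)   [reduce mod 11]
4 = 2^2·1; (2/11) = -1 since 11 mod 8 = 3, so (4/11) = (-1)^2·(1/11); sign now -1
(1/11) = 1; final value = sign = -1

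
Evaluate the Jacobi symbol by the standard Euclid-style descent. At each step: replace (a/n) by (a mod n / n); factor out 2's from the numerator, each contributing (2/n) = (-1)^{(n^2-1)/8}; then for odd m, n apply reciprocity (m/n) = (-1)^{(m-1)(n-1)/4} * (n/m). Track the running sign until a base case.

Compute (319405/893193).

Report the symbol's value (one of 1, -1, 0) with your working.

reciprocity: (319405/893193) = +1·(893193/319405) since 319405 mod 4 = 1, 893193 mod 4 = 1; sign now +1
(893193/319405) = (254383/319405)   [reduce mod 319405]
reciprocity: (254383/319405) = +1·(319405/254383) since 254383 mod 4 = 3, 319405 mod 4 = 1; sign now +1
(319405/254383) = (65022/254383)   [reduce mod 254383]
65022 = 2^1·32511; (2/254383) = +1 since 254383 mod 8 = 7, so (65022/254383) = (+1)^1·(32511/254383); sign now +1
reciprocity: (32511/254383) = -1·(254383/32511) since 32511 mod 4 = 3, 254383 mod 4 = 3; sign now -1
(254383/32511) = (26806/32511)   [reduce mod 32511]
26806 = 2^1·13403; (2/32511) = +1 since 32511 mod 8 = 7, so (26806/32511) = (+1)^1·(13403/32511); sign now -1
reciprocity: (13403/32511) = -1·(32511/13403) since 13403 mod 4 = 3, 32511 mod 4 = 3; sign now +1
(32511/13403) = (5705/13403)   [reduce mod 13403]
reciprocity: (5705/13403) = +1·(13403/5705) since 5705 mod 4 = 1, 13403 mod 4 = 3; sign now +1
(13403/5705) = (1993/5705)   [reduce mod 5705]
reciprocity: (1993/5705) = +1·(5705/1993) since 1993 mod 4 = 1, 5705 mod 4 = 1; sign now +1
(5705/1993) = (1719/1993)   [reduce mod 1993]
reciprocity: (1719/1993) = +1·(1993/1719) since 1719 mod 4 = 3, 1993 mod 4 = 1; sign now +1
(1993/1719) = (274/1719)   [reduce mod 1719]
274 = 2^1·137; (2/1719) = +1 since 1719 mod 8 = 7, so (274/1719) = (+1)^1·(137/1719); sign now +1
reciprocity: (137/1719) = +1·(1719/137) since 137 mod 4 = 1, 1719 mod 4 = 3; sign now +1
(1719/137) = (75/137)   [reduce mod 137]
reciprocity: (75/137) = +1·(137/75) since 75 mod 4 = 3, 137 mod 4 = 1; sign now +1
(137/75) = (62/75)   [reduce mod 75]
62 = 2^1·31; (2/75) = -1 since 75 mod 8 = 3, so (62/75) = (-1)^1·(31/75); sign now -1
reciprocity: (31/75) = -1·(75/31) since 31 mod 4 = 3, 75 mod 4 = 3; sign now +1
(75/31) = (13/31)   [reduce mod 31]
reciprocity: (13/31) = +1·(31/13) since 13 mod 4 = 1, 31 mod 4 = 3; sign now +1
(31/13) = (5/13)   [reduce mod 13]
reciprocity: (5/13) = +1·(13/5) since 5 mod 4 = 1, 13 mod 4 = 1; sign now +1
(13/5) = (3/5)   [reduce mod 5]
reciprocity: (3/5) = +1·(5/3) since 3 mod 4 = 3, 5 mod 4 = 1; sign now +1
(5/3) = (2/3)   [reduce mod 3]
2 = 2^1·1; (2/3) = -1 since 3 mod 8 = 3, so (2/3) = (-1)^1·(1/3); sign now -1
(1/3) = 1; final value = sign = -1

-1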